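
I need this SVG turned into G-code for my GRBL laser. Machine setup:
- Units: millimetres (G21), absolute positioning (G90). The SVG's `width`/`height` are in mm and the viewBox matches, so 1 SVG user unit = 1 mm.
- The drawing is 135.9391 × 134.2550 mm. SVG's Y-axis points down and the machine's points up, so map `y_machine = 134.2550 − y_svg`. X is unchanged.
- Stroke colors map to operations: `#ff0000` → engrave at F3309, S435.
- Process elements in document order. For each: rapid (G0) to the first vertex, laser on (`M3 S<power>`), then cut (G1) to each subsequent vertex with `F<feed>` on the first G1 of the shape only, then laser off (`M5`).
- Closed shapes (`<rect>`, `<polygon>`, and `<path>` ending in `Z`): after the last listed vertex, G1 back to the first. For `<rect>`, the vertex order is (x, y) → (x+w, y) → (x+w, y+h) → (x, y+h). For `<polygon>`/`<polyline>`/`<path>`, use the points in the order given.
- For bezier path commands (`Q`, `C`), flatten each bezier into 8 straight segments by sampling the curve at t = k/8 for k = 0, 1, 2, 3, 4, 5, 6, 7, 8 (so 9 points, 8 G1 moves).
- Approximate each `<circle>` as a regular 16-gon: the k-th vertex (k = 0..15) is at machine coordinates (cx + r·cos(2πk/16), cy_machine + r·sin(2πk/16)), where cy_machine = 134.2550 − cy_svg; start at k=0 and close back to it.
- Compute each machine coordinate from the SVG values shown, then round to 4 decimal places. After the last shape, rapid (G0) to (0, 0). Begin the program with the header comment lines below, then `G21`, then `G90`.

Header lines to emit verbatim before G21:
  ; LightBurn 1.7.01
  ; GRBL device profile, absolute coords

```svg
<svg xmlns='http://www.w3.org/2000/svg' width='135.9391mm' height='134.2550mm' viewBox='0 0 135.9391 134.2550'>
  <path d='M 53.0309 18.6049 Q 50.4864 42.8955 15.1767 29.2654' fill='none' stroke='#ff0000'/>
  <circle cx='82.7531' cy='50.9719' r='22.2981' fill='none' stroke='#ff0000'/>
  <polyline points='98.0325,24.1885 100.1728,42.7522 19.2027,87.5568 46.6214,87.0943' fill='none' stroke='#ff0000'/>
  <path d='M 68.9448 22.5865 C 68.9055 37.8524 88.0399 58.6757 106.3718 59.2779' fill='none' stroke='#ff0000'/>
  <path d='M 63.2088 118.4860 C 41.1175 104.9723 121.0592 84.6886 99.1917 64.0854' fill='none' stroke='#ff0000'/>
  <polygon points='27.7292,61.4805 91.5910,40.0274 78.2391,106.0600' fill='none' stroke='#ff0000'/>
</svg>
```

; LightBurn 1.7.01
; GRBL device profile, absolute coords
G21
G90
G0 X53.0309 Y115.6501
M3 S435
G1 X51.8828 Y110.1700 F3309
G1 X49.7108 Y105.8748
G1 X46.5149 Y102.7647
G1 X42.2951 Y100.8397
G1 X37.0514 Y100.0996
G1 X30.7837 Y100.5446
G1 X23.4922 Y102.1746
G1 X15.1767 Y104.9896
M5
G0 X105.0512 Y83.2831
M3 S435
G1 X103.3539 Y91.8162 F3309
G1 X98.5202 Y99.0502
G1 X91.2862 Y103.8839
G1 X82.7531 Y105.5812
G1 X74.2200 Y103.8839
G1 X66.9860 Y99.0502
G1 X62.1523 Y91.8162
G1 X60.4550 Y83.2831
G1 X62.1523 Y74.7500
G1 X66.9860 Y67.5160
G1 X74.2200 Y62.6823
G1 X82.7531 Y60.9850
G1 X91.2862 Y62.6823
G1 X98.5202 Y67.5160
G1 X103.3539 Y74.7500
G1 X105.0512 Y83.2831
M5
G0 X98.0325 Y110.0665
M3 S435
G1 X100.1728 Y91.5028 F3309
G1 X19.2027 Y46.6982
G1 X46.6214 Y47.1607
M5
G0 X68.9448 Y111.6685
M3 S435
G1 X69.7898 Y105.7336 F3309
G1 X72.1983 Y99.5799
G1 X75.9361 Y93.5092
G1 X80.7691 Y87.8239
G1 X86.4633 Y82.8259
G1 X92.7845 Y78.8174
G1 X99.4987 Y76.1004
G1 X106.3718 Y74.9771
M5
G0 X63.2088 Y15.7690
M3 S435
G1 X59.3092 Y21.1414 F3309
G1 X62.5865 Y27.0729
G1 X70.6518 Y33.4878
G1 X81.1163 Y40.3107
G1 X91.5914 Y47.4660
G1 X99.6881 Y54.8779
G1 X103.0178 Y62.4710
G1 X99.1917 Y70.1696
M5
G0 X27.7292 Y72.7745
M3 S435
G1 X91.5910 Y94.2276 F3309
G1 X78.2391 Y28.1950
G1 X27.7292 Y72.7745
M5
G0 X0.0000 Y0.0000

viewBox `0 0 135.9391 134.2550` with mm width/height → 1 unit = 1 mm. Flip: y_m = 134.2550 − y_svg.

**Shape 1** — `<path>` quadratic bezier, stroke `#ff0000` → engrave (S435, F3309). Control points (SVG): P0=(53.0309,18.6049), P1=(50.4864,42.8955), P2=(15.1767,29.2654); sampled at t=k/8. Machine vertices: (53.0309,115.6501) → (51.8828,110.1700) → (49.7108,105.8748) → (46.5149,102.7647) → (42.2951,100.8397) → (37.0514,100.0996) → (30.7837,100.5446) → (23.4922,102.1746) → (15.1767,104.9896). Open path.

**Shape 2** — `<circle>` circle, stroke `#ff0000` → engrave (S435, F3309). Machine vertices: (105.0512,83.2831) → (103.3539,91.8162) → (98.5202,99.0502) → (91.2862,103.8839) → (82.7531,105.5812) → (74.2200,103.8839) → (66.9860,99.0502) → (62.1523,91.8162) → (60.4550,83.2831) → (62.1523,74.7500) → (66.9860,67.5160) → (74.2200,62.6823) → (82.7531,60.9850) → (91.2862,62.6823) → (98.5202,67.5160) → (103.3539,74.7500) → (105.0512,83.2831). Closed: final G1 returns to the first vertex.

**Shape 3** — `<polyline>` open polyline, stroke `#ff0000` → engrave (S435, F3309). Machine vertices: (98.0325,110.0665) → (100.1728,91.5028) → (19.2027,46.6982) → (46.6214,47.1607). Open path.

**Shape 4** — `<path>` cubic bezier, stroke `#ff0000` → engrave (S435, F3309). Control points (SVG): P0=(68.9448,22.5865), P1=(68.9055,37.8524), P2=(88.0399,58.6757), P3=(106.3718,59.2779); sampled at t=k/8. Machine vertices: (68.9448,111.6685) → (69.7898,105.7336) → (72.1983,99.5799) → (75.9361,93.5092) → (80.7691,87.8239) → (86.4633,82.8259) → (92.7845,78.8174) → (99.4987,76.1004) → (106.3718,74.9771). Open path.

**Shape 5** — `<path>` cubic bezier, stroke `#ff0000` → engrave (S435, F3309). Control points (SVG): P0=(63.2088,118.4860), P1=(41.1175,104.9723), P2=(121.0592,84.6886), P3=(99.1917,64.0854); sampled at t=k/8. Machine vertices: (63.2088,15.7690) → (59.3092,21.1414) → (62.5865,27.0729) → (70.6518,33.4878) → (81.1163,40.3107) → (91.5914,47.4660) → (99.6881,54.8779) → (103.0178,62.4710) → (99.1917,70.1696). Open path.

**Shape 6** — `<polygon>` regular polygon, stroke `#ff0000` → engrave (S435, F3309). Machine vertices: (27.7292,72.7745) → (91.5910,94.2276) → (78.2391,28.1950) → (27.7292,72.7745). Closed: final G1 returns to the first vertex.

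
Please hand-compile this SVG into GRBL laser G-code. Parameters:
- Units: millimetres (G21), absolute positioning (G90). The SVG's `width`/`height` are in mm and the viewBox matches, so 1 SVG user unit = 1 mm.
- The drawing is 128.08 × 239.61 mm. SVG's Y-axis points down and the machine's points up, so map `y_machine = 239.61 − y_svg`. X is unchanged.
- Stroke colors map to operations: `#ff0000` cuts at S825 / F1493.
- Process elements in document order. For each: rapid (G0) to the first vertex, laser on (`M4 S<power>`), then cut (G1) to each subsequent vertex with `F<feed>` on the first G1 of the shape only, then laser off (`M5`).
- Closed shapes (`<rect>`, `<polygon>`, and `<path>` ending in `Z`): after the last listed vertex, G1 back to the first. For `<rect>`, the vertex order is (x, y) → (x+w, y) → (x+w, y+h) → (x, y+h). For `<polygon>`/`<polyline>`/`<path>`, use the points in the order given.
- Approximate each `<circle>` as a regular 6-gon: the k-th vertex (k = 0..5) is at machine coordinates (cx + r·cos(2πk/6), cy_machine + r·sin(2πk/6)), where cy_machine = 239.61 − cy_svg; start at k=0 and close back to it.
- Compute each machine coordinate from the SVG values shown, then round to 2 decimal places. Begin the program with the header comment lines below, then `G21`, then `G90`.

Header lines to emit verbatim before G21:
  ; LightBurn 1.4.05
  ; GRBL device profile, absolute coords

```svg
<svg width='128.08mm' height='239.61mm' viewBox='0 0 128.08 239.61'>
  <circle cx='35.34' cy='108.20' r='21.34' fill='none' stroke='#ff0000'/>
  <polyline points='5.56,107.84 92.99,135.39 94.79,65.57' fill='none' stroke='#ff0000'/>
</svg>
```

; LightBurn 1.4.05
; GRBL device profile, absolute coords
G21
G90
G0 X56.68 Y131.41
M4 S825
G1 X46.01 Y149.89 F1493
G1 X24.67 Y149.89
G1 X14.00 Y131.41
G1 X24.67 Y112.93
G1 X46.01 Y112.93
G1 X56.68 Y131.41
M5
G0 X5.56 Y131.77
M4 S825
G1 X92.99 Y104.22 F1493
G1 X94.79 Y174.04
M5

viewBox `0 0 128.08 239.61` with mm width/height → 1 unit = 1 mm. Flip: y_m = 239.61 − y_svg.

**Shape 1** — `<circle>` circle, stroke `#ff0000` → cut (S825, F1493). Machine vertices: (56.68,131.41) → (46.01,149.89) → (24.67,149.89) → (14.00,131.41) → (24.67,112.93) → (46.01,112.93) → (56.68,131.41). Closed: final G1 returns to the first vertex.

**Shape 2** — `<polyline>` open polyline, stroke `#ff0000` → cut (S825, F1493). Machine vertices: (5.56,131.77) → (92.99,104.22) → (94.79,174.04). Open path.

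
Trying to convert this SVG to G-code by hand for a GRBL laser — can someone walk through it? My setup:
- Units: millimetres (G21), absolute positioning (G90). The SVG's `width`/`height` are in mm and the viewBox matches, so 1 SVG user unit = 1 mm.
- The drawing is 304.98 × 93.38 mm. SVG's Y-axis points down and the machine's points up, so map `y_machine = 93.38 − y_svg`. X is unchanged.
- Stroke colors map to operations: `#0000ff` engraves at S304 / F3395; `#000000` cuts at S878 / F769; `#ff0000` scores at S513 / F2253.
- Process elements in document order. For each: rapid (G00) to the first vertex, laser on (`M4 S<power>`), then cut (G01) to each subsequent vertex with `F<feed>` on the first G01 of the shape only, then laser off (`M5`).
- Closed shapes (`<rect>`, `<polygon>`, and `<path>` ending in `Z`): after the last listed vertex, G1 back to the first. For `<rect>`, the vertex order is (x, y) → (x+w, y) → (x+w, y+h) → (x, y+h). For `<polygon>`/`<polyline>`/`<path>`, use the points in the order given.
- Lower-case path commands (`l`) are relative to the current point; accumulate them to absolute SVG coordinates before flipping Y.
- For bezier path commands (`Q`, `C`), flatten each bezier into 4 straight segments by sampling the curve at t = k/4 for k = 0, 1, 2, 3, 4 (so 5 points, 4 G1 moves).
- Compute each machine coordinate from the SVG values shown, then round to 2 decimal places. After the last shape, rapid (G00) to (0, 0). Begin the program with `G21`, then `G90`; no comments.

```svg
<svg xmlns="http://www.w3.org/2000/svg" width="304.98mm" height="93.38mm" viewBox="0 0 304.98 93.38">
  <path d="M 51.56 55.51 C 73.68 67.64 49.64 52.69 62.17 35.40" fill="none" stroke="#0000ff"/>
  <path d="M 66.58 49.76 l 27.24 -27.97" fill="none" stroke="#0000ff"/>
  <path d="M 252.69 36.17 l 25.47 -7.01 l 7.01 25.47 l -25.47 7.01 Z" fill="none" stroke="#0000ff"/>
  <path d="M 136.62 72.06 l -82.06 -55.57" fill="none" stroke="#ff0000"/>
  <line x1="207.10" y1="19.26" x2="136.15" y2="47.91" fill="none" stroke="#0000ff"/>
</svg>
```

1 u = 1 mm; y_m = 93.38 − y.

[1] `<path>` cubic bezier, #0000ff→engrave S304 F3395: (51.56,37.87) → (60.79,33.46) → (60.46,36.89) → (58.34,45.84) → (62.17,57.98)

[2] `<path>` line segment, #0000ff→engrave S304 F3395: (66.58,43.62) → (93.82,71.59)

[3] `<path>` regular polygon, #0000ff→engrave S304 F3395: (252.69,57.21) → (278.16,64.22) → (285.17,38.75) → (259.70,31.74) → (252.69,57.21) (closed)

[4] `<path>` line segment, #ff0000→score S513 F2253: (136.62,21.32) → (54.56,76.89)

[5] `<line>` line segment, #0000ff→engrave S304 F3395: (207.10,74.12) → (136.15,45.47)

G21
G90
G00 X51.56 Y37.87
M4 S304
G01 X60.79 Y33.46 F3395
G01 X60.46 Y36.89
G01 X58.34 Y45.84
G01 X62.17 Y57.98
M5
G00 X66.58 Y43.62
M4 S304
G01 X93.82 Y71.59 F3395
M5
G00 X252.69 Y57.21
M4 S304
G01 X278.16 Y64.22 F3395
G01 X285.17 Y38.75
G01 X259.70 Y31.74
G01 X252.69 Y57.21
M5
G00 X136.62 Y21.32
M4 S513
G01 X54.56 Y76.89 F2253
M5
G00 X207.10 Y74.12
M4 S304
G01 X136.15 Y45.47 F3395
M5
G00 X0.00 Y0.00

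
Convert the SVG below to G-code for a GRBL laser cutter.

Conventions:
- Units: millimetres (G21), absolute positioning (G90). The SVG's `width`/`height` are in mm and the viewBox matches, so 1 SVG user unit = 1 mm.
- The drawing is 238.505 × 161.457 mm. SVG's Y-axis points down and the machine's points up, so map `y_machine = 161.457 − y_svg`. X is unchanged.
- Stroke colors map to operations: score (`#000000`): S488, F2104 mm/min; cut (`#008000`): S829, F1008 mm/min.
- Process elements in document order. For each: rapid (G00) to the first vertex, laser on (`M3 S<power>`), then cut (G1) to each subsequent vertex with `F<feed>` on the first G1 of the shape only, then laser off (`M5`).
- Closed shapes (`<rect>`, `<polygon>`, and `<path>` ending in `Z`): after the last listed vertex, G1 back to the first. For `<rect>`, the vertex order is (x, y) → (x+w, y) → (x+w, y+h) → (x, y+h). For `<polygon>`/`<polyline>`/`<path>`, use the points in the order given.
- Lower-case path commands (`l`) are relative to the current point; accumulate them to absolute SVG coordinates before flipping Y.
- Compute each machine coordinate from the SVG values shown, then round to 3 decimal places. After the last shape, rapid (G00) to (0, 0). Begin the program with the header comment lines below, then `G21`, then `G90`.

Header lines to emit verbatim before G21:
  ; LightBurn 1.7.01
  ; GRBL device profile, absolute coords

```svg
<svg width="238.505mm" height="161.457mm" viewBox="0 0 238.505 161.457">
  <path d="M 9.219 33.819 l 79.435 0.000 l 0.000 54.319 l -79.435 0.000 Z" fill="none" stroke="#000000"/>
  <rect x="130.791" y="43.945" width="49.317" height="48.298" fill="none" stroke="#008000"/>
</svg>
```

; LightBurn 1.7.01
; GRBL device profile, absolute coords
G21
G90
G00 X9.219 Y127.638
M3 S488
G1 X88.654 Y127.638 F2104
G1 X88.654 Y73.319
G1 X9.219 Y73.319
G1 X9.219 Y127.638
M5
G00 X130.791 Y117.512
M3 S829
G1 X180.108 Y117.512 F1008
G1 X180.108 Y69.214
G1 X130.791 Y69.214
G1 X130.791 Y117.512
M5
G00 X0.000 Y0.000

viewBox `0 0 238.505 161.457` with mm width/height → 1 unit = 1 mm. Flip: y_m = 161.457 − y_svg.

**Shape 1** — `<path>` rectangle, stroke `#000000` → score (S488, F2104). Machine vertices: (9.219,127.638) → (88.654,127.638) → (88.654,73.319) → (9.219,73.319) → (9.219,127.638). Closed: final G1 returns to the first vertex.

**Shape 2** — `<rect>` rectangle, stroke `#008000` → cut (S829, F1008). Machine vertices: (130.791,117.512) → (180.108,117.512) → (180.108,69.214) → (130.791,69.214) → (130.791,117.512). Closed: final G1 returns to the first vertex.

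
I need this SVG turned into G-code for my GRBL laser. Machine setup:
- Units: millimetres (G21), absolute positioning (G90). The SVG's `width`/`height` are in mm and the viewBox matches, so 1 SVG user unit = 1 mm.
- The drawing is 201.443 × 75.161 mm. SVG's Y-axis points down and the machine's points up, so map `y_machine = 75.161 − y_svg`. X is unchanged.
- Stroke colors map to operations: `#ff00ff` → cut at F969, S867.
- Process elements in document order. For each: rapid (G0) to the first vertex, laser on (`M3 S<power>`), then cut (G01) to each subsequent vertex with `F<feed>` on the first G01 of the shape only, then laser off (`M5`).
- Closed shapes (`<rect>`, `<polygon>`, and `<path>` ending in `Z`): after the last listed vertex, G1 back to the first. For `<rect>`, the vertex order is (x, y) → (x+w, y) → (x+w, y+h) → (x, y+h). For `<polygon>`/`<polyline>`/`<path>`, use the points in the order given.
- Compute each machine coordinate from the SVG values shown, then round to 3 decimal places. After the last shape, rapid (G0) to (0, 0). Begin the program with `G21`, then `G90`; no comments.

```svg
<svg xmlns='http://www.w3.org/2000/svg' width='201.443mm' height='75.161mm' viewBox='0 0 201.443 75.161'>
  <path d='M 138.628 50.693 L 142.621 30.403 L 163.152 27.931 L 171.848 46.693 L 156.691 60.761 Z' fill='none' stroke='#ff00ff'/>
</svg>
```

G21
G90
G0 X138.628 Y24.468
M3 S867
G01 X142.621 Y44.758 F969
G01 X163.152 Y47.230
G01 X171.848 Y28.468
G01 X156.691 Y14.400
G01 X138.628 Y24.468
M5
G0 X0.000 Y0.000

1 u = 1 mm; y_m = 75.161 − y.

[1] `<path>` regular polygon, #ff00ff→cut S867 F969: (138.628,24.468) → (142.621,44.758) → (163.152,47.230) → (171.848,28.468) → (156.691,14.400) → (138.628,24.468) (closed)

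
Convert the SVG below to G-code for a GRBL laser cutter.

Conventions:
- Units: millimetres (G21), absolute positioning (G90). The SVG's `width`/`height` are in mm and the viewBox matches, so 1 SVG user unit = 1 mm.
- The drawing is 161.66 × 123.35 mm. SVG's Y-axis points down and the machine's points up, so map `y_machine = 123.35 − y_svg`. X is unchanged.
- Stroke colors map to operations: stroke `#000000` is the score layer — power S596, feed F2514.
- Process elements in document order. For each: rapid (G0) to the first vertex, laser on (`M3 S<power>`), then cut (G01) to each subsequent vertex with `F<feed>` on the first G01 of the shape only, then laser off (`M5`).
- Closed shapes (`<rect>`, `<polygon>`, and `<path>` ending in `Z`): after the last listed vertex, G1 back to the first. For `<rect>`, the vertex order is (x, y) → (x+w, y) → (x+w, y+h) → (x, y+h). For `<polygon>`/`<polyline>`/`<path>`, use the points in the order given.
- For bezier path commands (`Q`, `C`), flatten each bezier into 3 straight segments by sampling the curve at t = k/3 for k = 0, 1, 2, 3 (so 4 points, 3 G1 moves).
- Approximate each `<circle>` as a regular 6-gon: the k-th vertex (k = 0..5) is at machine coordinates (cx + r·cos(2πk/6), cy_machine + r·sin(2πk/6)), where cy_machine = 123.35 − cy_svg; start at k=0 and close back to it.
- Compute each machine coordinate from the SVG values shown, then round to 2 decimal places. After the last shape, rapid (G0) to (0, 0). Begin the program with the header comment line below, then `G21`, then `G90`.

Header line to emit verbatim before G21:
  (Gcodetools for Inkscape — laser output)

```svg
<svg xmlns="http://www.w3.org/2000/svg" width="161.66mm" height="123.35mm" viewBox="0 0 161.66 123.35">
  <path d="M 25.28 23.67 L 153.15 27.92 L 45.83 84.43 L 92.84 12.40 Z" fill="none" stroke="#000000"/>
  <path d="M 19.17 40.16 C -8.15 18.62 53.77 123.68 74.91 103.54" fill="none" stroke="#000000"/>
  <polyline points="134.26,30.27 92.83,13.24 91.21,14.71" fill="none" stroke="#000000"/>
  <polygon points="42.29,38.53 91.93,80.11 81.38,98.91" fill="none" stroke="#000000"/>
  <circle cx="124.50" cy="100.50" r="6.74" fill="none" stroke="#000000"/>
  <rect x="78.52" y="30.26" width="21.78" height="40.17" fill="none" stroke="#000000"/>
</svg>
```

1 u = 1 mm; y_m = 123.35 − y.

[1] `<path>` closed polygon, #000000→score S596 F2514: (25.28,99.68) → (153.15,95.43) → (45.83,38.92) → (92.84,110.95) → (25.28,99.68) (closed)

[2] `<path>` cubic bezier, #000000→score S596 F2514: (19.17,83.19) → (16.78,71.86) → (44.99,32.08) → (74.91,19.81)

[3] `<polyline>` open polyline, #000000→score S596 F2514: (134.26,93.08) → (92.83,110.11) → (91.21,108.64)

[4] `<polygon>` closed polygon, #000000→score S596 F2514: (42.29,84.82) → (91.93,43.24) → (81.38,24.44) → (42.29,84.82) (closed)

[5] `<circle>` circle, #000000→score S596 F2514: (131.24,22.85) → (127.87,28.69) → (121.13,28.69) → (117.76,22.85) → (121.13,17.01) → (127.87,17.01) → (131.24,22.85) (closed)

[6] `<rect>` rectangle, #000000→score S596 F2514: (78.52,93.09) → (100.30,93.09) → (100.30,52.92) → (78.52,52.92) → (78.52,93.09) (closed)

(Gcodetools for Inkscape — laser output)
G21
G90
G0 X25.28 Y99.68
M3 S596
G01 X153.15 Y95.43 F2514
G01 X45.83 Y38.92
G01 X92.84 Y110.95
G01 X25.28 Y99.68
M5
G0 X19.17 Y83.19
M3 S596
G01 X16.78 Y71.86 F2514
G01 X44.99 Y32.08
G01 X74.91 Y19.81
M5
G0 X134.26 Y93.08
M3 S596
G01 X92.83 Y110.11 F2514
G01 X91.21 Y108.64
M5
G0 X42.29 Y84.82
M3 S596
G01 X91.93 Y43.24 F2514
G01 X81.38 Y24.44
G01 X42.29 Y84.82
M5
G0 X131.24 Y22.85
M3 S596
G01 X127.87 Y28.69 F2514
G01 X121.13 Y28.69
G01 X117.76 Y22.85
G01 X121.13 Y17.01
G01 X127.87 Y17.01
G01 X131.24 Y22.85
M5
G0 X78.52 Y93.09
M3 S596
G01 X100.30 Y93.09 F2514
G01 X100.30 Y52.92
G01 X78.52 Y52.92
G01 X78.52 Y93.09
M5
G0 X0.00 Y0.00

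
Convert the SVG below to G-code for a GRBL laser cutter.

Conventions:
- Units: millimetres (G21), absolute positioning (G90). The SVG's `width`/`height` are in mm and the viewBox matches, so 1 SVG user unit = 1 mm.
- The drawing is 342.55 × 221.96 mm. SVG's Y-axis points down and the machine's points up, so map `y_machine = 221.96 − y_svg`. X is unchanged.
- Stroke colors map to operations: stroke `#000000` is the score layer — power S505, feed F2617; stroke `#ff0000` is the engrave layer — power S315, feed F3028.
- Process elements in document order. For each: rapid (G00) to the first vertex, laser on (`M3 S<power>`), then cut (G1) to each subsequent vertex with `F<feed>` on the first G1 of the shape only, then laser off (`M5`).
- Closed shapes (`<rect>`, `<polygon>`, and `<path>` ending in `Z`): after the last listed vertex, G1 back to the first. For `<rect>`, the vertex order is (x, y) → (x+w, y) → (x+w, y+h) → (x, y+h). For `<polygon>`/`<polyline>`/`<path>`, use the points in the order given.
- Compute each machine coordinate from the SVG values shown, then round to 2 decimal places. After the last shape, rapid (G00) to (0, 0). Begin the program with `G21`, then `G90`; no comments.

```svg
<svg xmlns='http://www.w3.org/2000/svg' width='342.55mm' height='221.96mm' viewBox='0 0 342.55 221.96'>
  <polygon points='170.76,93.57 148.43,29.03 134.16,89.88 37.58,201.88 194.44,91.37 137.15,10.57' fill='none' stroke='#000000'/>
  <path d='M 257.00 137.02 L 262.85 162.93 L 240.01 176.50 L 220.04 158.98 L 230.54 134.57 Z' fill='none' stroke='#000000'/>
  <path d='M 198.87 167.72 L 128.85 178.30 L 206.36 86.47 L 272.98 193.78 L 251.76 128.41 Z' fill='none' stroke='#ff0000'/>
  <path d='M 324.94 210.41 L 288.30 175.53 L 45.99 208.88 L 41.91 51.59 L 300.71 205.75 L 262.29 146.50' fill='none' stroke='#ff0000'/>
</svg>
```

G21
G90
G00 X170.76 Y128.39
M3 S505
G1 X148.43 Y192.93 F2617
G1 X134.16 Y132.08
G1 X37.58 Y20.08
G1 X194.44 Y130.59
G1 X137.15 Y211.39
G1 X170.76 Y128.39
M5
G00 X257.00 Y84.94
M3 S505
G1 X262.85 Y59.03 F2617
G1 X240.01 Y45.46
G1 X220.04 Y62.98
G1 X230.54 Y87.39
G1 X257.00 Y84.94
M5
G00 X198.87 Y54.24
M3 S315
G1 X128.85 Y43.66 F3028
G1 X206.36 Y135.49
G1 X272.98 Y28.18
G1 X251.76 Y93.55
G1 X198.87 Y54.24
M5
G00 X324.94 Y11.55
M3 S315
G1 X288.30 Y46.43 F3028
G1 X45.99 Y13.08
G1 X41.91 Y170.37
G1 X300.71 Y16.21
G1 X262.29 Y75.46
M5
G00 X0.00 Y0.00

1 u = 1 mm; y_m = 221.96 − y.

[1] `<polygon>` closed polygon, #000000→score S505 F2617: (170.76,128.39) → (148.43,192.93) → (134.16,132.08) → (37.58,20.08) → (194.44,130.59) → (137.15,211.39) → (170.76,128.39) (closed)

[2] `<path>` regular polygon, #000000→score S505 F2617: (257.00,84.94) → (262.85,59.03) → (240.01,45.46) → (220.04,62.98) → (230.54,87.39) → (257.00,84.94) (closed)

[3] `<path>` closed polygon, #ff0000→engrave S315 F3028: (198.87,54.24) → (128.85,43.66) → (206.36,135.49) → (272.98,28.18) → (251.76,93.55) → (198.87,54.24) (closed)

[4] `<path>` open polyline, #ff0000→engrave S315 F3028: (324.94,11.55) → (288.30,46.43) → (45.99,13.08) → (41.91,170.37) → (300.71,16.21) → (262.29,75.46)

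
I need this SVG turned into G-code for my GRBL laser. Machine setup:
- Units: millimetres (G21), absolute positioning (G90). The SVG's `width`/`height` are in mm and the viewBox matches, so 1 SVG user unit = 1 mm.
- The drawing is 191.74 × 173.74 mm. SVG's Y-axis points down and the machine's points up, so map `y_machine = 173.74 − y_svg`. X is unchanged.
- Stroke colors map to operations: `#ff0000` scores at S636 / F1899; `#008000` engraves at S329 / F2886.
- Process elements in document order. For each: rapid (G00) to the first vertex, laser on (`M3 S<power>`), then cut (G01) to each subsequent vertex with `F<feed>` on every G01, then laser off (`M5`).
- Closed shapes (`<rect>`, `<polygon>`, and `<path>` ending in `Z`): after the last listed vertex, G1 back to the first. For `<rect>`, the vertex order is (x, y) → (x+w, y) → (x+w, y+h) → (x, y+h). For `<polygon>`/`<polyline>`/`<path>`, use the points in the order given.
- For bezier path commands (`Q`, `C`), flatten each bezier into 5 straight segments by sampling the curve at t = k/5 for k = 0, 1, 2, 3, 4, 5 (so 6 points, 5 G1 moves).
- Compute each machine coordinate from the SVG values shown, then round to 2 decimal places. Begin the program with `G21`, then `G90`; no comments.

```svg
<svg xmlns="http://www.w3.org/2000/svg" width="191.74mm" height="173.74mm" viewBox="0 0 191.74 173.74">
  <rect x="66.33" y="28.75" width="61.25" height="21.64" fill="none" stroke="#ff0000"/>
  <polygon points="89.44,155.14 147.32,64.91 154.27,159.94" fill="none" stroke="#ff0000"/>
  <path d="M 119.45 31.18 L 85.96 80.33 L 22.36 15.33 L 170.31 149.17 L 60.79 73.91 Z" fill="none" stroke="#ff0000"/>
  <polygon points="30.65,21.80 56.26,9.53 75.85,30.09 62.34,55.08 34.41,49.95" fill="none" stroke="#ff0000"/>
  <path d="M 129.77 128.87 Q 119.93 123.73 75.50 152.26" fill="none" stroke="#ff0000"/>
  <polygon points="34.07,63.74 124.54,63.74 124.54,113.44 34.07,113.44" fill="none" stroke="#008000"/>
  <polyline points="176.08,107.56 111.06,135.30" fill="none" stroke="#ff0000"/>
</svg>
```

Since the viewBox matches the mm dimensions, user units are millimetres directly. The only transform is the Y-flip y_m = 173.74 − y_svg.

Shape 1 is a rectangle drawn with `<rect>`. Its stroke #ff0000 means score at S636, F1899. After flipping Y the toolpath is (66.33,144.99) → (127.58,144.99) → (127.58,123.35) → (66.33,123.35) → (66.33,144.99), returning to the start.

Shape 2 is a closed polygon drawn with `<polygon>`. Its stroke #ff0000 means score at S636, F1899. After flipping Y the toolpath is (89.44,18.60) → (147.32,108.83) → (154.27,13.80) → (89.44,18.60), returning to the start.

Shape 3 is a closed polygon drawn with `<path>`. Its stroke #ff0000 means score at S636, F1899. After flipping Y the toolpath is (119.45,142.56) → (85.96,93.41) → (22.36,158.41) → (170.31,24.57) → (60.79,99.83) → (119.45,142.56), returning to the start.

Shape 4 is a regular polygon drawn with `<polygon>`. Its stroke #ff0000 means score at S636, F1899. After flipping Y the toolpath is (30.65,151.94) → (56.26,164.21) → (75.85,143.65) → (62.34,118.66) → (34.41,123.79) → (30.65,151.94), returning to the start.

Shape 5 is a quadratic bezier drawn with `<path>`. Its stroke #ff0000 means score at S636, F1899. After flipping Y the toolpath is (129.77,44.87) → (124.45,45.58) → (116.36,43.59) → (105.51,38.92) → (91.89,31.55) → (75.50,21.48).

Shape 6 is a rectangle drawn with `<polygon>`. Its stroke #008000 means engrave at S329, F2886. After flipping Y the toolpath is (34.07,110.00) → (124.54,110.00) → (124.54,60.30) → (34.07,60.30) → (34.07,110.00), returning to the start.

Shape 7 is a line segment drawn with `<polyline>`. Its stroke #ff0000 means score at S636, F1899. After flipping Y the toolpath is (176.08,66.18) → (111.06,38.44).

G21
G90
G00 X66.33 Y144.99
M3 S636
G01 X127.58 Y144.99 F1899
G01 X127.58 Y123.35 F1899
G01 X66.33 Y123.35 F1899
G01 X66.33 Y144.99 F1899
M5
G00 X89.44 Y18.60
M3 S636
G01 X147.32 Y108.83 F1899
G01 X154.27 Y13.80 F1899
G01 X89.44 Y18.60 F1899
M5
G00 X119.45 Y142.56
M3 S636
G01 X85.96 Y93.41 F1899
G01 X22.36 Y158.41 F1899
G01 X170.31 Y24.57 F1899
G01 X60.79 Y99.83 F1899
G01 X119.45 Y142.56 F1899
M5
G00 X30.65 Y151.94
M3 S636
G01 X56.26 Y164.21 F1899
G01 X75.85 Y143.65 F1899
G01 X62.34 Y118.66 F1899
G01 X34.41 Y123.79 F1899
G01 X30.65 Y151.94 F1899
M5
G00 X129.77 Y44.87
M3 S636
G01 X124.45 Y45.58 F1899
G01 X116.36 Y43.59 F1899
G01 X105.51 Y38.92 F1899
G01 X91.89 Y31.55 F1899
G01 X75.50 Y21.48 F1899
M5
G00 X34.07 Y110.00
M3 S329
G01 X124.54 Y110.00 F2886
G01 X124.54 Y60.30 F2886
G01 X34.07 Y60.30 F2886
G01 X34.07 Y110.00 F2886
M5
G00 X176.08 Y66.18
M3 S636
G01 X111.06 Y38.44 F1899
M5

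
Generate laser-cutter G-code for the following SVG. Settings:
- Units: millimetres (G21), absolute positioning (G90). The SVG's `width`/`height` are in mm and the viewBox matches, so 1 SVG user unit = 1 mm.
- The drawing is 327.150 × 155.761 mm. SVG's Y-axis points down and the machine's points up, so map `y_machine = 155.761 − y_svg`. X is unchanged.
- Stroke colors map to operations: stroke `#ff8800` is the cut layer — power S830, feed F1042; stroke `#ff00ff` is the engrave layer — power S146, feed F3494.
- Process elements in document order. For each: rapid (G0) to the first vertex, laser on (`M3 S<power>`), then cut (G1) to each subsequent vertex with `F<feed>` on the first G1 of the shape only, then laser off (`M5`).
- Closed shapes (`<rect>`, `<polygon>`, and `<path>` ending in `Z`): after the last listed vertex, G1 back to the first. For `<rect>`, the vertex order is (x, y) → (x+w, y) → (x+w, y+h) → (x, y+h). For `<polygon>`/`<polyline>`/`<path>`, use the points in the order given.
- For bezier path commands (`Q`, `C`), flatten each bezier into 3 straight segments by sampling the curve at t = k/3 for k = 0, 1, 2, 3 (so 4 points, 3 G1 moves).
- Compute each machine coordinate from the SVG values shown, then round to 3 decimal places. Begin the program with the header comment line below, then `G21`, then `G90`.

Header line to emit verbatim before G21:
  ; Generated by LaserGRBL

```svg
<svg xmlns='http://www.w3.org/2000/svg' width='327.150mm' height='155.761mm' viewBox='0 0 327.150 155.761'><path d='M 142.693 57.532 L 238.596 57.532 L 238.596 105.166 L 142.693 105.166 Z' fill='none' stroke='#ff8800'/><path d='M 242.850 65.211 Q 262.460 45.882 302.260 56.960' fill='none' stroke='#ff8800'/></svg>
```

Since the viewBox matches the mm dimensions, user units are millimetres directly. The only transform is the Y-flip y_m = 155.761 − y_svg.

Shape 1 is a rectangle drawn with `<path>`. Its stroke #ff8800 means cut at S830, F1042. After flipping Y the toolpath is (142.693,98.229) → (238.596,98.229) → (238.596,50.595) → (142.693,50.595) → (142.693,98.229), returning to the start.

Shape 2 is a quadratic bezier drawn with `<path>`. Its stroke #ff8800 means cut at S830, F1042. After flipping Y the toolpath is (242.850,90.550) → (258.167,100.057) → (277.970,102.808) → (302.260,98.801).

; Generated by LaserGRBL
G21
G90
G0 X142.693 Y98.229
M3 S830
G1 X238.596 Y98.229 F1042
G1 X238.596 Y50.595
G1 X142.693 Y50.595
G1 X142.693 Y98.229
M5
G0 X242.850 Y90.550
M3 S830
G1 X258.167 Y100.057 F1042
G1 X277.970 Y102.808
G1 X302.260 Y98.801
M5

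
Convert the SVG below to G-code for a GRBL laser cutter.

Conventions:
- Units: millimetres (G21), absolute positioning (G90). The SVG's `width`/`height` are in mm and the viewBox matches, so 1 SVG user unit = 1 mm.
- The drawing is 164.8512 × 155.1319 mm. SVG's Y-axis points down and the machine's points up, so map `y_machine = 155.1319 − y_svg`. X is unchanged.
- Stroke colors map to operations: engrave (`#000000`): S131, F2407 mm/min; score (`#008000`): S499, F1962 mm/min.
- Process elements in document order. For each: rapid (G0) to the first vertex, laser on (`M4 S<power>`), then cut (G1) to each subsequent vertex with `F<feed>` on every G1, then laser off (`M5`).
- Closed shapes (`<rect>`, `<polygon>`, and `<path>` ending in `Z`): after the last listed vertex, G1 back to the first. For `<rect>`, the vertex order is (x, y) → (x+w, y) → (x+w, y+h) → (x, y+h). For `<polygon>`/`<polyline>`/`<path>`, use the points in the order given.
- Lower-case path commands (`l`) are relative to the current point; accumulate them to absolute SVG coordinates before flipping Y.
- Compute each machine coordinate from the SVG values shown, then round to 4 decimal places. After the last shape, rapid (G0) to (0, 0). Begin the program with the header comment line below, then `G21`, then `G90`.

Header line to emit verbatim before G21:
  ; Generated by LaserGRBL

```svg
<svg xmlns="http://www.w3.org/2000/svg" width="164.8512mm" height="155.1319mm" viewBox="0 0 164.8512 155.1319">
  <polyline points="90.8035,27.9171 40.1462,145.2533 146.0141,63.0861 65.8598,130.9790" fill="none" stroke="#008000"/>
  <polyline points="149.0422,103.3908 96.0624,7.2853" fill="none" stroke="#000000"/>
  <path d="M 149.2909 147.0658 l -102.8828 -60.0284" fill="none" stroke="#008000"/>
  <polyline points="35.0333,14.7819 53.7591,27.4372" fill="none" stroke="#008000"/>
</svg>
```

; Generated by LaserGRBL
G21
G90
G0 X90.8035 Y127.2148
M4 S499
G1 X40.1462 Y9.8786 F1962
G1 X146.0141 Y92.0458 F1962
G1 X65.8598 Y24.1529 F1962
M5
G0 X149.0422 Y51.7411
M4 S131
G1 X96.0624 Y147.8466 F2407
M5
G0 X149.2909 Y8.0661
M4 S499
G1 X46.4081 Y68.0945 F1962
M5
G0 X35.0333 Y140.3500
M4 S499
G1 X53.7591 Y127.6947 F1962
M5
G0 X0.0000 Y0.0000

viewBox `0 0 164.8512 155.1319` with mm width/height → 1 unit = 1 mm. Flip: y_m = 155.1319 − y_svg.

**Shape 1** — `<polyline>` open polyline, stroke `#008000` → score (S499, F1962). Machine vertices: (90.8035,127.2148) → (40.1462,9.8786) → (146.0141,92.0458) → (65.8598,24.1529). Open path.

**Shape 2** — `<polyline>` line segment, stroke `#000000` → engrave (S131, F2407). Machine vertices: (149.0422,51.7411) → (96.0624,147.8466). Open path.

**Shape 3** — `<path>` line segment, stroke `#008000` → score (S499, F1962). Machine vertices: (149.2909,8.0661) → (46.4081,68.0945). Open path.

**Shape 4** — `<polyline>` line segment, stroke `#008000` → score (S499, F1962). Machine vertices: (35.0333,140.3500) → (53.7591,127.6947). Open path.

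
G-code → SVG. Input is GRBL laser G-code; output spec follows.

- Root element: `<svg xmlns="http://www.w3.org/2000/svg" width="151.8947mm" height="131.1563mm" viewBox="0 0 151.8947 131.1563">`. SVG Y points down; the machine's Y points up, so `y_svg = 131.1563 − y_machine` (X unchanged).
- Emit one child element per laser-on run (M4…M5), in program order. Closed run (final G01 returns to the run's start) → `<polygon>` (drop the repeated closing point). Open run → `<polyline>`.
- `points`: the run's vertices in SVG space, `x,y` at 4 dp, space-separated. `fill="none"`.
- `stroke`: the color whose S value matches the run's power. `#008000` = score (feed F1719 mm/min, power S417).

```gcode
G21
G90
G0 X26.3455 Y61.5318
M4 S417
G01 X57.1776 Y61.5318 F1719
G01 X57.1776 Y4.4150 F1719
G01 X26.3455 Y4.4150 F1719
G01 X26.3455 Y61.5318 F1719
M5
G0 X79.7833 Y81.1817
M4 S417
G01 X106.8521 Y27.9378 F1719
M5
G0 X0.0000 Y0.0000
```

<svg xmlns="http://www.w3.org/2000/svg" width="151.8947mm" height="131.1563mm" viewBox="0 0 151.8947 131.1563">
  <polygon points="26.3455,69.6245 57.1776,69.6245 57.1776,126.7413 26.3455,126.7413" fill="none" stroke="#008000"/>
  <polyline points="79.7833,49.9746 106.8521,103.2185" fill="none" stroke="#008000"/>
</svg>

Each laser-on run becomes one SVG element. Flip Y back into SVG space with y_svg = 131.1563 − y_machine. Every run uses S417, so all elements get stroke `#008000` (score).

Run 1: The run returns to its start, so emit a `<polygon>` with points (Y-flipped): 26.3455,69.6245 57.1776,69.6245 57.1776,126.7413 26.3455,126.7413.

Run 2: The run is open, so emit a `<polyline>` with points (Y-flipped): 79.7833,49.9746 106.8521,103.2185.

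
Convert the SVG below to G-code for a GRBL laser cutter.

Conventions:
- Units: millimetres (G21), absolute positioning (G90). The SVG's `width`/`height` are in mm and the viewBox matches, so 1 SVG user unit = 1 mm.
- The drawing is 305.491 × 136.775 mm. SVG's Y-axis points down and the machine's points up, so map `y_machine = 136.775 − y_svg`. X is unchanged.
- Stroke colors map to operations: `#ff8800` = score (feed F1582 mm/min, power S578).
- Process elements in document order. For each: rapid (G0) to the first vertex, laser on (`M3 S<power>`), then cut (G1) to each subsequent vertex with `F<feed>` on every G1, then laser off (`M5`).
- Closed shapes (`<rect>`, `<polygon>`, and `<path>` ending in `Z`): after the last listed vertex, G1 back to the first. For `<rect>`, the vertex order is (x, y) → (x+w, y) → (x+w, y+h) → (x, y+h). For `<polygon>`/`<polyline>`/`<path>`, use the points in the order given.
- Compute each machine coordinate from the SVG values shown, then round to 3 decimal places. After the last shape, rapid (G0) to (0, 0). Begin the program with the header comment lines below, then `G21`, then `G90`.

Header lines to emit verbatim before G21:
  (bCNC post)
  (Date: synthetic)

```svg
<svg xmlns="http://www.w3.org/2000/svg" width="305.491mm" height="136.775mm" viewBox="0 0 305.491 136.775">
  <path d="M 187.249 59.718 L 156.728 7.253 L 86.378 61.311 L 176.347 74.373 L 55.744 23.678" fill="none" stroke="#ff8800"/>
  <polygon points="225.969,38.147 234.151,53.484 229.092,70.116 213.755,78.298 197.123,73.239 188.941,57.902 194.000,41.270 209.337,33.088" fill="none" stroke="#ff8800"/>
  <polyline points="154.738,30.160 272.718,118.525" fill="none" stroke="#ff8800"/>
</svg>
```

(bCNC post)
(Date: synthetic)
G21
G90
G0 X187.249 Y77.057
M3 S578
G1 X156.728 Y129.522 F1582
G1 X86.378 Y75.464 F1582
G1 X176.347 Y62.402 F1582
G1 X55.744 Y113.097 F1582
M5
G0 X225.969 Y98.628
M3 S578
G1 X234.151 Y83.291 F1582
G1 X229.092 Y66.659 F1582
G1 X213.755 Y58.477 F1582
G1 X197.123 Y63.536 F1582
G1 X188.941 Y78.873 F1582
G1 X194.000 Y95.505 F1582
G1 X209.337 Y103.687 F1582
G1 X225.969 Y98.628 F1582
M5
G0 X154.738 Y106.615
M3 S578
G1 X272.718 Y18.250 F1582
M5
G0 X0.000 Y0.000

viewBox `0 0 305.491 136.775` with mm width/height → 1 unit = 1 mm. Flip: y_m = 136.775 − y_svg.

**Shape 1** — `<path>` open polyline, stroke `#ff8800` → score (S578, F1582). Machine vertices: (187.249,77.057) → (156.728,129.522) → (86.378,75.464) → (176.347,62.402) → (55.744,113.097). Open path.

**Shape 2** — `<polygon>` regular polygon, stroke `#ff8800` → score (S578, F1582). Machine vertices: (225.969,98.628) → (234.151,83.291) → (229.092,66.659) → (213.755,58.477) → (197.123,63.536) → (188.941,78.873) → (194.000,95.505) → (209.337,103.687) → (225.969,98.628). Closed: final G1 returns to the first vertex.

**Shape 3** — `<polyline>` line segment, stroke `#ff8800` → score (S578, F1582). Machine vertices: (154.738,106.615) → (272.718,18.250). Open path.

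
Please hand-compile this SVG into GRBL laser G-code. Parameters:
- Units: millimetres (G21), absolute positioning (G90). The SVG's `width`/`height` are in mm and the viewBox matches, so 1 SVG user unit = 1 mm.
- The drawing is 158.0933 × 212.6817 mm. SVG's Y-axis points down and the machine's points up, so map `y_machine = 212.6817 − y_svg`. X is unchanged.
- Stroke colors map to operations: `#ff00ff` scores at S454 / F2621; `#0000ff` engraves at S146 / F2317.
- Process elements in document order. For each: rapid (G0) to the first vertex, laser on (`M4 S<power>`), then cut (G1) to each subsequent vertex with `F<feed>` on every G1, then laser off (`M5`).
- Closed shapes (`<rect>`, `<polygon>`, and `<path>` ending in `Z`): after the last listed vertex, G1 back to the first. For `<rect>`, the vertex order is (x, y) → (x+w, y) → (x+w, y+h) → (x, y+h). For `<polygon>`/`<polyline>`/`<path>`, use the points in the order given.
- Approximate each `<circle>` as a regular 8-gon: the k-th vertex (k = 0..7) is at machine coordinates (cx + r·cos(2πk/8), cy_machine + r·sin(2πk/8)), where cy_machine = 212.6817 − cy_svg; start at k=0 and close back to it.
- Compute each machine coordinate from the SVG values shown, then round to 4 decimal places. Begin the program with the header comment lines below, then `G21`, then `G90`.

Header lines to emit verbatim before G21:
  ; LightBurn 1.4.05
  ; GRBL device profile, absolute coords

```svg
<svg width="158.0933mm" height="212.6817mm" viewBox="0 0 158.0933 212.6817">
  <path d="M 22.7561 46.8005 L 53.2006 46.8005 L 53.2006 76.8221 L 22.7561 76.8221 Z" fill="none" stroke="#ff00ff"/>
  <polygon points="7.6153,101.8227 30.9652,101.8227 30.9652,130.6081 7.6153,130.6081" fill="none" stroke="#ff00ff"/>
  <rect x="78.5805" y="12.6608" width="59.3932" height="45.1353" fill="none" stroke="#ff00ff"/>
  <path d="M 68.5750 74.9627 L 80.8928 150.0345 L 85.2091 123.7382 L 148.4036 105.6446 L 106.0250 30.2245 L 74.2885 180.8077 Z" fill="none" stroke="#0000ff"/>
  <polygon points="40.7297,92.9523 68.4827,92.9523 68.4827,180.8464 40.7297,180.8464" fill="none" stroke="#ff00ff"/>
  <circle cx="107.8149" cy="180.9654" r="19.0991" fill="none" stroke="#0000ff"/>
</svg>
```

; LightBurn 1.4.05
; GRBL device profile, absolute coords
G21
G90
G0 X22.7561 Y165.8812
M4 S454
G1 X53.2006 Y165.8812 F2621
G1 X53.2006 Y135.8596 F2621
G1 X22.7561 Y135.8596 F2621
G1 X22.7561 Y165.8812 F2621
M5
G0 X7.6153 Y110.8590
M4 S454
G1 X30.9652 Y110.8590 F2621
G1 X30.9652 Y82.0736 F2621
G1 X7.6153 Y82.0736 F2621
G1 X7.6153 Y110.8590 F2621
M5
G0 X78.5805 Y200.0209
M4 S454
G1 X137.9737 Y200.0209 F2621
G1 X137.9737 Y154.8856 F2621
G1 X78.5805 Y154.8856 F2621
G1 X78.5805 Y200.0209 F2621
M5
G0 X68.5750 Y137.7190
M4 S146
G1 X80.8928 Y62.6472 F2317
G1 X85.2091 Y88.9435 F2317
G1 X148.4036 Y107.0371 F2317
G1 X106.0250 Y182.4572 F2317
G1 X74.2885 Y31.8740 F2317
G1 X68.5750 Y137.7190 F2317
M5
G0 X40.7297 Y119.7294
M4 S454
G1 X68.4827 Y119.7294 F2621
G1 X68.4827 Y31.8353 F2621
G1 X40.7297 Y31.8353 F2621
G1 X40.7297 Y119.7294 F2621
M5
G0 X126.9140 Y31.7163
M4 S146
G1 X121.3200 Y45.2214 F2317
G1 X107.8149 Y50.8154 F2317
G1 X94.3098 Y45.2214 F2317
G1 X88.7158 Y31.7163 F2317
G1 X94.3098 Y18.2112 F2317
G1 X107.8149 Y12.6172 F2317
G1 X121.3200 Y18.2112 F2317
G1 X126.9140 Y31.7163 F2317
M5

1 u = 1 mm; y_m = 212.6817 − y.

[1] `<path>` rectangle, #ff00ff→score S454 F2621: (22.7561,165.8812) → (53.2006,165.8812) → (53.2006,135.8596) → (22.7561,135.8596) → (22.7561,165.8812) (closed)

[2] `<polygon>` rectangle, #ff00ff→score S454 F2621: (7.6153,110.8590) → (30.9652,110.8590) → (30.9652,82.0736) → (7.6153,82.0736) → (7.6153,110.8590) (closed)

[3] `<rect>` rectangle, #ff00ff→score S454 F2621: (78.5805,200.0209) → (137.9737,200.0209) → (137.9737,154.8856) → (78.5805,154.8856) → (78.5805,200.0209) (closed)

[4] `<path>` closed polygon, #0000ff→engrave S146 F2317: (68.5750,137.7190) → (80.8928,62.6472) → (85.2091,88.9435) → (148.4036,107.0371) → (106.0250,182.4572) → (74.2885,31.8740) → (68.5750,137.7190) (closed)

[5] `<polygon>` rectangle, #ff00ff→score S454 F2621: (40.7297,119.7294) → (68.4827,119.7294) → (68.4827,31.8353) → (40.7297,31.8353) → (40.7297,119.7294) (closed)

[6] `<circle>` circle, #0000ff→engrave S146 F2317: (126.9140,31.7163) → (121.3200,45.2214) → (107.8149,50.8154) → (94.3098,45.2214) → (88.7158,31.7163) → (94.3098,18.2112) → (107.8149,12.6172) → (121.3200,18.2112) → (126.9140,31.7163) (closed)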